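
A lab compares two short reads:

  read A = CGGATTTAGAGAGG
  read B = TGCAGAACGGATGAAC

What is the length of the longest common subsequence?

8

Match C [1,8], then G [2,9], then G [3,10], then A [4,11], then T [7,12], then G [9,13], then A [10,14], then A [12,15] — 8 bases in the same relative order in both, and the DP table's final entry dp[14][16] is also 8, so no common subsequence is longer.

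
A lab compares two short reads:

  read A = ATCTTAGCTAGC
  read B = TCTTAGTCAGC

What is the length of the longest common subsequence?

Taking T (read A #2, read B #1); then C (read A #3, read B #2); then T (read A #4, read B #3); then T (read A #5, read B #4); then A (read A #6, read B #5); then G (read A #7, read B #6); then C (read A #8, read B #8); then A (read A #10, read B #9); then G (read A #11, read B #10); then C (read A #12, read B #11) gives a common subsequence of length 10, and the DP table's final entry dp[12][11] is also 10, so no common subsequence is longer.

10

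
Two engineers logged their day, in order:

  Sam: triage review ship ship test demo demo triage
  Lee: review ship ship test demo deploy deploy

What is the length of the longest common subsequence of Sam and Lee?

Match review (Sam #2, Lee #1); then ship (Sam #3, Lee #2); then ship (Sam #4, Lee #3); then test (Sam #5, Lee #4); then demo (Sam #6, Lee #5) — 5 tasks in the same relative order in both, and the DP table's final entry dp[8][7] is also 5, so no common subsequence is longer.

5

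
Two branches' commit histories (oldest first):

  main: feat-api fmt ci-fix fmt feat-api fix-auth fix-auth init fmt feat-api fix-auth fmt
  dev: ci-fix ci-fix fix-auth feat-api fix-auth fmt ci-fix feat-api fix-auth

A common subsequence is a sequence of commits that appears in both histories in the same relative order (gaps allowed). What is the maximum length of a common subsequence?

6

Pick ci-fix [3,2]; then feat-api [5,4]; then fix-auth [7,5]; then fmt [9,6]; then feat-api [10,8]; then fix-auth [11,9]; all 6 commits appear in both, in order, and the DP table's final entry dp[12][9] is also 6, so no common subsequence is longer.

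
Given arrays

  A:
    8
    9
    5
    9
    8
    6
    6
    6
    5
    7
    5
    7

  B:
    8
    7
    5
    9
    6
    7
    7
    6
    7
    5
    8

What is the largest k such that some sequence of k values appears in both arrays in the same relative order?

Taking 8 [1,1]; then 5 [3,3]; then 9 [4,4]; then 6 [6,5]; then 6 [8,8]; then 7 [10,9]; then 5 [11,10] gives a common subsequence of length 7. dp[12][11] = 7 confirms this is the maximum.

7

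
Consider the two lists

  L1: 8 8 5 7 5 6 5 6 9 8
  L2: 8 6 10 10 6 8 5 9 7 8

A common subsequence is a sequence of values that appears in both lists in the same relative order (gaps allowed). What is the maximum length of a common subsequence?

Taking 8 (L1 #1, L2 #1); then 8 (L1 #2, L2 #6); then 5 (L1 #3, L2 #7); then 7 (L1 #4, L2 #9); then 8 (L1 #10, L2 #10) gives a common subsequence of length 5, and the DP table's final entry dp[10][10] is also 5, so no common subsequence is longer.

5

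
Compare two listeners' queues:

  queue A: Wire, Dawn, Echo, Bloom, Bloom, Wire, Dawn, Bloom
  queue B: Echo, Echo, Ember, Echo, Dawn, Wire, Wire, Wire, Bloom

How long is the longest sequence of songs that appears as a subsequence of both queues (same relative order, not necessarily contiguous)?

Taking Wire at queue A[1]=queue B[7], Wire at queue A[6]=queue B[8], Bloom at queue A[8]=queue B[9] gives a common subsequence of length 3, and the DP table's final entry dp[8][9] is also 3, so no common subsequence is longer.

3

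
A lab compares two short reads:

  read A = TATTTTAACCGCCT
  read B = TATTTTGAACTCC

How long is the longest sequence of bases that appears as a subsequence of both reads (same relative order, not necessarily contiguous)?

11

One common subsequence of length 11: T at read A[1]=read B[1] → A at read A[2]=read B[2] → T at read A[3]=read B[3] → T at read A[4]=read B[4] → T at read A[5]=read B[5] → T at read A[6]=read B[6] → A at read A[7]=read B[8] → A at read A[8]=read B[9] → C at read A[9]=read B[10] → C at read A[12]=read B[12] → C at read A[13]=read B[13]. Since dp[14][13] = 11, nothing longer is possible.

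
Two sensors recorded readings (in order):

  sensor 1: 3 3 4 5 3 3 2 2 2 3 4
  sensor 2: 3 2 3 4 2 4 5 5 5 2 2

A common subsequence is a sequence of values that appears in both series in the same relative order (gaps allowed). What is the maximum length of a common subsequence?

Taking 3 [1,1] → 3 [2,3] → 4 [3,6] → 5 [4,9] → 2 [8,10] → 2 [9,11] gives a common subsequence of length 6. The LCS DP gives dp[11][11] = 6, so this is optimal.

6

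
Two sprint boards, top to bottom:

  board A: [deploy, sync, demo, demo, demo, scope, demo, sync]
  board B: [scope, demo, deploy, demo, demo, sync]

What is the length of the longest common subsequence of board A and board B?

4

Taking deploy at board A[1]=board B[3]; then demo at board A[5]=board B[4]; then demo at board A[7]=board B[5]; then sync at board A[8]=board B[6] gives a common subsequence of length 4, and the DP table's final entry dp[8][6] is also 4, so no common subsequence is longer.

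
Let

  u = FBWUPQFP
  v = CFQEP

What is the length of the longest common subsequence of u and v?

Pick F at u[1]=v[2], Q at u[6]=v[3], P at u[8]=v[5]; all 3 characters appear in both, in order. dp[8][5] = 3 confirms this is the maximum.

3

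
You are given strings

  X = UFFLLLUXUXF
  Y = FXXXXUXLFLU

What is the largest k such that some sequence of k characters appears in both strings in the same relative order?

Let dp[i][j] be the LCS length of the first i characters of X and the first j characters of Y. dp[i][j] = dp[i-1][j-1]+1 when the i-th and j-th characters match, else max(dp[i-1][j], dp[i][j-1]).
    ·  F  X  X  X  X  U  X  L  F  L  U
 ·  0  0  0  0  0  0  0  0  0  0  0  0
 U  0  0  0  0  0  0  1  1  1  1  1  1
 F  0  1  1  1  1  1  1  1  1  2  2  2
 F  0  1  1  1  1  1  1  1  1  2  2  2
 L  0  1  1  1  1  1  1  1  2  2  3  3
 L  0  1  1  1  1  1  1  1  2  2  3  3
 L  0  1  1  1  1  1  1  1  2  2  3  3
 U  0  1  1  1  1  1  2  2  2  2  3  4
 X  0  1  2  2  2  2  2  3  3  3  3  4
 U  0  1  2  2  2  2  3  3  3  3  3  4
 X  0  1  2  3  3  3  3  4  4  4  4  4
 F  0  1  2  3  3  3  3  4  4  5  5  5
dp[11][11] = 5. One LCS (by backtracking along matches): FXUXF.

5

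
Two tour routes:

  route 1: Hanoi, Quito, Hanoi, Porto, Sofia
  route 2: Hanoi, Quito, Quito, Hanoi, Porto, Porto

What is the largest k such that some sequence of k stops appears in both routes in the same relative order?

One common subsequence of length 4: Hanoi [1,1], then Quito [2,3], then Hanoi [3,4], then Porto [4,6]. dp[5][6] = 4 confirms this is the maximum.

4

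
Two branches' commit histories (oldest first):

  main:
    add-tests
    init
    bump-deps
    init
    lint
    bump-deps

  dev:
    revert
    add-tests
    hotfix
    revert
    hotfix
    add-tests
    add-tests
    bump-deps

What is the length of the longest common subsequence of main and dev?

2

Pick add-tests at main[1]=dev[7] → bump-deps at main[6]=dev[8]; all 2 commits appear in both, in order. Since dp[6][8] = 2, nothing longer is possible.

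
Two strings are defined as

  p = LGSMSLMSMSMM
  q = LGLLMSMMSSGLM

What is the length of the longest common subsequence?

8

Taking L at p[1]=q[1]; then G at p[2]=q[2]; then S at p[3]=q[6]; then M at p[4]=q[7]; then M at p[7]=q[8]; then S at p[8]=q[9]; then S at p[10]=q[10]; then M at p[12]=q[13] gives a common subsequence of length 8. The LCS DP gives dp[12][13] = 8, so this is optimal.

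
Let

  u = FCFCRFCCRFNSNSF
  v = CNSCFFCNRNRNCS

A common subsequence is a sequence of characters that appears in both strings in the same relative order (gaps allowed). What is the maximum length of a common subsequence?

8

Match C at u[2]=v[4] → F at u[3]=v[5] → F at u[6]=v[6] → C at u[7]=v[7] → R at u[9]=v[9] → N at u[11]=v[10] → N at u[13]=v[12] → S at u[14]=v[14] — 8 characters in the same relative order in both. dp[15][14] = 8 confirms this is the maximum.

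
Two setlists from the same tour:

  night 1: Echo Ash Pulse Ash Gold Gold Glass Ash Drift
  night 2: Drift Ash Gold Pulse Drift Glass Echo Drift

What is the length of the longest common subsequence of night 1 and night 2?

4

Match Ash [2,2], Pulse [3,4], Glass [7,6], Drift [9,8] — 4 songs in the same relative order in both. dp[9][8] = 4 confirms this is the maximum.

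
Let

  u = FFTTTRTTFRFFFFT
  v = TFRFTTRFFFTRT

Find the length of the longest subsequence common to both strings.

9

One common subsequence of length 9: F (u #1, v #2), then F (u #2, v #4), then T (u #4, v #5), then T (u #5, v #6), then R (u #6, v #7), then F (u #9, v #8), then F (u #11, v #9), then F (u #12, v #10), then T (u #15, v #13). The LCS DP gives dp[15][13] = 9, so this is optimal.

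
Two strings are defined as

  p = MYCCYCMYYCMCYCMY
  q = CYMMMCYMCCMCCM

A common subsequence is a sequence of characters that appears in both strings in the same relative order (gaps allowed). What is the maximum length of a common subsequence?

9

One common subsequence of length 9: M (p #1, q #5) → C (p #4, q #6) → Y (p #5, q #7) → C (p #6, q #9) → C (p #10, q #10) → M (p #11, q #11) → C (p #12, q #12) → C (p #14, q #13) → M (p #15, q #14), and the DP table's final entry dp[16][14] is also 9, so no common subsequence is longer.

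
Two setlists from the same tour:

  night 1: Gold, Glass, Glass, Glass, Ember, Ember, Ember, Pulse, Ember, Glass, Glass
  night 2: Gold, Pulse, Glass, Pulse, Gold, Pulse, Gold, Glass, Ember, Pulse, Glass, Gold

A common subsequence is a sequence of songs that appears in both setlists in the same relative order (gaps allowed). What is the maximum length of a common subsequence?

One common subsequence of length 6: Gold [1,1], Glass [2,3], Glass [4,8], Ember [7,9], Pulse [8,10], Glass [10,11]. The LCS DP gives dp[11][12] = 6, so this is optimal.

6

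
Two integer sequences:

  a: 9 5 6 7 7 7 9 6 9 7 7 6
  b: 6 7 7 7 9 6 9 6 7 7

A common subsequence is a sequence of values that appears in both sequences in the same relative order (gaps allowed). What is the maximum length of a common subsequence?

9

Taking 6 [3,1] → 7 [4,2] → 7 [5,3] → 7 [6,4] → 9 [7,5] → 6 [8,6] → 9 [9,7] → 7 [10,9] → 7 [11,10] gives a common subsequence of length 9. The LCS DP gives dp[12][10] = 9, so this is optimal.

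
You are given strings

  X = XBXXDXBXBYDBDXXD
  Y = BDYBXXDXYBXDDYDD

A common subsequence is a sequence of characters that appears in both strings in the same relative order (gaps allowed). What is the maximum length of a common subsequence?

One common subsequence of length 10: B [2,4], then X [3,5], then X [4,6], then D [5,7], then X [6,8], then B [7,10], then X [8,11], then Y [10,14], then D [13,15], then D [16,16]. Since dp[16][16] = 10, nothing longer is possible.

10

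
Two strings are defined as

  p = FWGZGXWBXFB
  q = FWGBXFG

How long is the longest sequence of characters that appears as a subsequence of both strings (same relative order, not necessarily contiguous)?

Match F at p[1]=q[1], then W at p[2]=q[2], then G at p[5]=q[3], then B at p[8]=q[4], then X at p[9]=q[5], then F at p[10]=q[6] — 6 characters in the same relative order in both. dp[11][7] = 6 confirms this is the maximum.

6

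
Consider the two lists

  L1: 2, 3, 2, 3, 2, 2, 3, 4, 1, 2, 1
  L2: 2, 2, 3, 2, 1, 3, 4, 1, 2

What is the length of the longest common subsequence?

Pick 2 [1,1]; then 2 [3,2]; then 3 [4,3]; then 2 [5,4]; then 3 [7,6]; then 4 [8,7]; then 1 [9,8]; then 2 [10,9]; all 8 values appear in both, in order. Since dp[11][9] = 8, nothing longer is possible.

8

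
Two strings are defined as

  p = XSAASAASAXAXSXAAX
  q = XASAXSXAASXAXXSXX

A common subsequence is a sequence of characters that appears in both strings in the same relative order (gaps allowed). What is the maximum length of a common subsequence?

13

One common subsequence of length 13: X [1,1] → S [2,3] → A [3,4] → S [5,6] → A [6,8] → A [7,9] → S [8,10] → A [9,12] → X [10,13] → X [12,14] → S [13,15] → X [14,16] → X [17,17], and the DP table's final entry dp[17][17] is also 13, so no common subsequence is longer.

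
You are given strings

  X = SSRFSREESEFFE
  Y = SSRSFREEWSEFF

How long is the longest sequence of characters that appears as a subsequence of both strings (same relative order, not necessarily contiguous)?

11

Pick S (X #1, Y #1) → S (X #2, Y #2) → R (X #3, Y #3) → F (X #4, Y #5) → R (X #6, Y #6) → E (X #7, Y #7) → E (X #8, Y #8) → S (X #9, Y #10) → E (X #10, Y #11) → F (X #11, Y #12) → F (X #12, Y #13); all 11 characters appear in both, in order. Since dp[13][13] = 11, nothing longer is possible.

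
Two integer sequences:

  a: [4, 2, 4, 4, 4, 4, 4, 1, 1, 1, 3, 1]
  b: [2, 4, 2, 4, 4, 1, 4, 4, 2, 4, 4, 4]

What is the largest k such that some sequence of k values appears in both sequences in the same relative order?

7

Let dp[i][j] be the LCS length of the first i values of a and the first j values of b. dp[i][j] = dp[i-1][j-1]+1 when the i-th and j-th values match, else max(dp[i-1][j], dp[i][j-1]).
    ·  2  4  2  4  4  1  4  4  2  4  4  4
 ·  0  0  0  0  0  0  0  0  0  0  0  0  0
 4  0  0  1  1  1  1  1  1  1  1  1  1  1
 2  0  1  1  2  2  2  2  2  2  2  2  2  2
 4  0  1  2  2  3  3  3  3  3  3  3  3  3
 4  0  1  2  2  3  4  4  4  4  4  4  4  4
 4  0  1  2  2  3  4  4  5  5  5  5  5  5
 4  0  1  2  2  3  4  4  5  6  6  6  6  6
 4  0  1  2  2  3  4  4  5  6  6  7  7  7
 1  0  1  2  2  3  4  5  5  6  6  7  7  7
 1  0  1  2  2  3  4  5  5  6  6  7  7  7
 1  0  1  2  2  3  4  5  5  6  6  7  7  7
 3  0  1  2  2  3  4  5  5  6  6  7  7  7
 1  0  1  2  2  3  4  5  5  6  6  7  7  7
dp[12][12] = 7. One LCS (by backtracking along matches): 4, 2, 4, 4, 4, 4, 4.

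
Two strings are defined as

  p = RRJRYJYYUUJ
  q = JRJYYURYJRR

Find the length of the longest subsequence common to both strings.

One common subsequence of length 7: J at p[3]=q[1]; then R at p[4]=q[2]; then J at p[6]=q[3]; then Y at p[7]=q[4]; then Y at p[8]=q[5]; then U at p[9]=q[6]; then J at p[11]=q[9]. The LCS DP gives dp[11][11] = 7, so this is optimal.

7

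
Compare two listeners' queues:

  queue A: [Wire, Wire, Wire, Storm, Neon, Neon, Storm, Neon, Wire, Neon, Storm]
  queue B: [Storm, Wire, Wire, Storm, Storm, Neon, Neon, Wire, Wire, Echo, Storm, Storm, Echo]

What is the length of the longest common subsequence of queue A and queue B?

7

Taking Wire (queue A #1, queue B #2), Wire (queue A #2, queue B #3), Storm (queue A #4, queue B #5), Neon (queue A #5, queue B #6), Neon (queue A #6, queue B #7), Storm (queue A #7, queue B #11), Storm (queue A #11, queue B #12) gives a common subsequence of length 7, and the DP table's final entry dp[11][13] is also 7, so no common subsequence is longer.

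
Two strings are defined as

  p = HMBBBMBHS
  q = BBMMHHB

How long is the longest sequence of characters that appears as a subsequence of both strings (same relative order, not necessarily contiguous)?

4

Let dp[i][j] be the LCS length of the first i characters of p and the first j characters of q. dp[i][j] = dp[i-1][j-1]+1 when the i-th and j-th characters match, else max(dp[i-1][j], dp[i][j-1]).
    ·  B  B  M  M  H  H  B
 ·  0  0  0  0  0  0  0  0
 H  0  0  0  0  0  1  1  1
 M  0  0  0  1  1  1  1  1
 B  0  1  1  1  1  1  1  2
 B  0  1  2  2  2  2  2  2
 B  0  1  2  2  2  2  2  3
 M  0  1  2  3  3  3  3  3
 B  0  1  2  3  3  3  3  4
 H  0  1  2  3  3  4  4  4
 S  0  1  2  3  3  4  4  4
dp[9][7] = 4. One LCS (by backtracking along matches): BBMB.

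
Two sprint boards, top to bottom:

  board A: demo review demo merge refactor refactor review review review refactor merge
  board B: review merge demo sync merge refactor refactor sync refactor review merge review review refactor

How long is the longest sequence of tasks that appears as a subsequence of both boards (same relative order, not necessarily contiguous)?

9

One common subsequence of length 9: review (board A #2, board B #1), then demo (board A #3, board B #3), then merge (board A #4, board B #5), then refactor (board A #5, board B #7), then refactor (board A #6, board B #9), then review (board A #7, board B #10), then review (board A #8, board B #12), then review (board A #9, board B #13), then refactor (board A #10, board B #14). The LCS DP gives dp[11][14] = 9, so this is optimal.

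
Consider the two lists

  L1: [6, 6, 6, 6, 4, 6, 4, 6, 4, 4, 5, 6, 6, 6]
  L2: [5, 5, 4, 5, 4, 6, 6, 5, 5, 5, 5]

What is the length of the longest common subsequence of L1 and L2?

4

Pick 4 [5,5], 6 [6,6], 6 [8,7], 5 [11,11]; all 4 values appear in both, in order. Since dp[14][11] = 4, nothing longer is possible.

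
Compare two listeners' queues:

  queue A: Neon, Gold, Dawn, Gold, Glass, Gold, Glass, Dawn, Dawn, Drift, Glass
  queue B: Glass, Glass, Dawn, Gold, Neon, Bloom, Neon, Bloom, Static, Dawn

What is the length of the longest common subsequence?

4

Pick Glass [5,1] → Glass [7,2] → Dawn [8,3] → Dawn [9,10]; all 4 songs appear in both, in order, and the DP table's final entry dp[11][10] is also 4, so no common subsequence is longer.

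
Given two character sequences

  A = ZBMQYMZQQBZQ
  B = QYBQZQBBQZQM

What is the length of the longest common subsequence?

7

Let dp[i][j] be the LCS length of the first i characters of A and the first j characters of B. dp[i][j] = dp[i-1][j-1]+1 when the i-th and j-th characters match, else max(dp[i-1][j], dp[i][j-1]).
    ·  Q  Y  B  Q  Z  Q  B  B  Q  Z  Q  M
 ·  0  0  0  0  0  0  0  0  0  0  0  0  0
 Z  0  0  0  0  0  1  1  1  1  1  1  1  1
 B  0  0  0  1  1  1  1  2  2  2  2  2  2
 M  0  0  0  1  1  1  1  2  2  2  2  2  3
 Q  0  1  1  1  2  2  2  2  2  3  3  3  3
 Y  0  1  2  2  2  2  2  2  2  3  3  3  3
 M  0  1  2  2  2  2  2  2  2  3  3  3  4
 Z  0  1  2  2  2  3  3  3  3  3  4  4  4
 Q  0  1  2  2  3  3  4  4  4  4  4  5  5
 Q  0  1  2  2  3  3  4  4  4  5  5  5  5
 B  0  1  2  3  3  3  4  5  5  5  5  5  5
 Z  0  1  2  3  3  4  4  5  5  5  6  6  6
 Q  0  1  2  3  4  4  5  5  5  6  6  7  7
dp[12][12] = 7. One LCS (by backtracking along matches): BQZQQZQ.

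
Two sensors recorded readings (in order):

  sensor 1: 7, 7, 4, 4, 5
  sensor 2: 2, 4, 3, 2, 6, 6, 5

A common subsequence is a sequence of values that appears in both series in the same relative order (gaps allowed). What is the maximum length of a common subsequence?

2

Let dp[i][j] be the LCS length of the first i values of sensor 1 and the first j values of sensor 2. dp[i][j] = dp[i-1][j-1]+1 when the i-th and j-th values match, else max(dp[i-1][j], dp[i][j-1]).
    ·  2  4  3  2  6  6  5
 ·  0  0  0  0  0  0  0  0
 7  0  0  0  0  0  0  0  0
 7  0  0  0  0  0  0  0  0
 4  0  0  1  1  1  1  1  1
 4  0  0  1  1  1  1  1  1
 5  0  0  1  1  1  1  1  2
dp[5][7] = 2. One LCS (by backtracking along matches): 4, 5.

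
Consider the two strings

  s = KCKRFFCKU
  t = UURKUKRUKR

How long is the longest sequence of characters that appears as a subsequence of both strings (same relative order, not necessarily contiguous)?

4

Let dp[i][j] be the LCS length of the first i characters of s and the first j characters of t. dp[i][j] = dp[i-1][j-1]+1 when the i-th and j-th characters match, else max(dp[i-1][j], dp[i][j-1]).
    ·  U  U  R  K  U  K  R  U  K  R
 ·  0  0  0  0  0  0  0  0  0  0  0
 K  0  0  0  0  1  1  1  1  1  1  1
 C  0  0  0  0  1  1  1  1  1  1  1
 K  0  0  0  0  1  1  2  2  2  2  2
 R  0  0  0  1  1  1  2  3  3  3  3
 F  0  0  0  1  1  1  2  3  3  3  3
 F  0  0  0  1  1  1  2  3  3  3  3
 C  0  0  0  1  1  1  2  3  3  3  3
 K  0  0  0  1  2  2  2  3  3  4  4
 U  0  1  1  1  2  3  3  3  4  4  4
dp[9][10] = 4. One LCS (by backtracking along matches): KKRK.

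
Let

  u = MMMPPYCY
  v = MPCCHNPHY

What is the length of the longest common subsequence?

Taking M [3,1] → P [4,2] → P [5,7] → Y [8,9] gives a common subsequence of length 4. dp[8][9] = 4 confirms this is the maximum.

4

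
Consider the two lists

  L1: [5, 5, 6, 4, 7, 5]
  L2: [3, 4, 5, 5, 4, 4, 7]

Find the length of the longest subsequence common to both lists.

Let dp[i][j] be the LCS length of the first i values of L1 and the first j values of L2. dp[i][j] = dp[i-1][j-1]+1 when the i-th and j-th values match, else max(dp[i-1][j], dp[i][j-1]).
    ·  3  4  5  5  4  4  7
 ·  0  0  0  0  0  0  0  0
 5  0  0  0  1  1  1  1  1
 5  0  0  0  1  2  2  2  2
 6  0  0  0  1  2  2  2  2
 4  0  0  1  1  2  3  3  3
 7  0  0  1  1  2  3  3  4
 5  0  0  1  2  2  3  3  4
dp[6][7] = 4. One LCS (by backtracking along matches): 5, 5, 4, 7.

4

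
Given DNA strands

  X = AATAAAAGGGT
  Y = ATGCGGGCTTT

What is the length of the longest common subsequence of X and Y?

Pick A (X #2, Y #1); then T (X #3, Y #2); then G (X #8, Y #5); then G (X #9, Y #6); then G (X #10, Y #7); then T (X #11, Y #11); all 6 bases appear in both, in order, and the DP table's final entry dp[11][11] is also 6, so no common subsequence is longer.

6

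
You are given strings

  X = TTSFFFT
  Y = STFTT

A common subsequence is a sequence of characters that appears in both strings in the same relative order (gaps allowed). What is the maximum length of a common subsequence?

Pick T [1,2]; then T [2,4]; then T [7,5]; all 3 characters appear in both, in order. The LCS DP gives dp[7][5] = 3, so this is optimal.

3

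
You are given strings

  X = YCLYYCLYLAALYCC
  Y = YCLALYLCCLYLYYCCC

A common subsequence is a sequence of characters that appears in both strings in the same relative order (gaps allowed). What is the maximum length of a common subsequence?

11

Pick Y at X[1]=Y[1], then C at X[2]=Y[2], then L at X[3]=Y[5], then Y at X[4]=Y[6], then C at X[6]=Y[9], then L at X[7]=Y[10], then Y at X[8]=Y[11], then L at X[9]=Y[12], then Y at X[13]=Y[14], then C at X[14]=Y[16], then C at X[15]=Y[17]; all 11 characters appear in both, in order. The LCS DP gives dp[15][17] = 11, so this is optimal.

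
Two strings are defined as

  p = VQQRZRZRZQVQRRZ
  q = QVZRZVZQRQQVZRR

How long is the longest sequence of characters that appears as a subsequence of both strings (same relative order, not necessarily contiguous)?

Taking V (p #1, q #2), then R (p #4, q #4), then Z (p #5, q #5), then Z (p #7, q #7), then R (p #8, q #9), then Q (p #10, q #11), then V (p #11, q #12), then R (p #13, q #14), then R (p #14, q #15) gives a common subsequence of length 9. The LCS DP gives dp[15][15] = 9, so this is optimal.

9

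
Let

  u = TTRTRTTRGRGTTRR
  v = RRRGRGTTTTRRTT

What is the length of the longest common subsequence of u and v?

10

One common subsequence of length 10: R [3,1], then R [5,2], then R [8,3], then G [9,4], then R [10,5], then G [11,6], then T [12,9], then T [13,10], then R [14,11], then R [15,12]. Since dp[15][14] = 10, nothing longer is possible.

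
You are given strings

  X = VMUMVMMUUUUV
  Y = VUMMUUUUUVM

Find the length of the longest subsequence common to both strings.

One common subsequence of length 9: V [1,1], U [3,2], M [4,3], M [6,4], U [8,6], U [9,7], U [10,8], U [11,9], V [12,10]. The LCS DP gives dp[12][11] = 9, so this is optimal.

9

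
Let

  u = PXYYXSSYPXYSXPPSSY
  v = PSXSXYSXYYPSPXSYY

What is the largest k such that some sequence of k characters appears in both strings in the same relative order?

Match P at u[1]=v[1]; then X at u[5]=v[3]; then S at u[7]=v[4]; then X at u[10]=v[5]; then Y at u[11]=v[6]; then S at u[12]=v[7]; then X at u[13]=v[8]; then P at u[14]=v[11]; then P at u[15]=v[13]; then S at u[16]=v[15]; then Y at u[18]=v[17] — 11 characters in the same relative order in both. The LCS DP gives dp[18][17] = 11, so this is optimal.

11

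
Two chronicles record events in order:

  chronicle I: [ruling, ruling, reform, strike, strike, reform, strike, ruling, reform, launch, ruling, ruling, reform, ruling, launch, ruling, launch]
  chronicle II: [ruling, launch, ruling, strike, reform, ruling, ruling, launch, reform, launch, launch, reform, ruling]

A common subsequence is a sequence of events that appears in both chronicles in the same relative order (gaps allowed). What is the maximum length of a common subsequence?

One common subsequence of length 9: ruling at chronicle I[1]=chronicle II[1], then ruling at chronicle I[2]=chronicle II[3], then strike at chronicle I[5]=chronicle II[4], then reform at chronicle I[6]=chronicle II[5], then ruling at chronicle I[8]=chronicle II[7], then reform at chronicle I[9]=chronicle II[9], then launch at chronicle I[10]=chronicle II[11], then reform at chronicle I[13]=chronicle II[12], then ruling at chronicle I[16]=chronicle II[13]. dp[17][13] = 9 confirms this is the maximum.

9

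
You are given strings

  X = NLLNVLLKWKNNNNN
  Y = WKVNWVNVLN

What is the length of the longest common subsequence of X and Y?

5

One common subsequence of length 5: N (X #1, Y #4) → N (X #4, Y #7) → V (X #5, Y #8) → L (X #7, Y #9) → N (X #15, Y #10). Since dp[15][10] = 5, nothing longer is possible.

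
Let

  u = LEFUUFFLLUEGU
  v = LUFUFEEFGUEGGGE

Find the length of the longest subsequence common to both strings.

8

Pick L [1,1]; then F [3,3]; then U [5,4]; then F [6,5]; then F [7,8]; then U [10,10]; then E [11,11]; then G [12,14]; all 8 characters appear in both, in order, and the DP table's final entry dp[13][15] is also 8, so no common subsequence is longer.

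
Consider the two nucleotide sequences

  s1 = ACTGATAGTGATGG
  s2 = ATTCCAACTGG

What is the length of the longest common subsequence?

Match A at s1[1]=s2[1], T at s1[3]=s2[2], T at s1[6]=s2[3], A at s1[7]=s2[6], A at s1[11]=s2[7], T at s1[12]=s2[9], G at s1[13]=s2[10], G at s1[14]=s2[11] — 8 bases in the same relative order in both. dp[14][11] = 8 confirms this is the maximum.

8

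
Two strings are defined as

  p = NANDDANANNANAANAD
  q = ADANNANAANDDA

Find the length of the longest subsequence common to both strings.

Match A at p[2]=q[1], D at p[5]=q[2], A at p[8]=q[3], N at p[9]=q[4], N at p[10]=q[5], A at p[11]=q[6], N at p[12]=q[7], A at p[13]=q[8], A at p[14]=q[9], N at p[15]=q[10], A at p[16]=q[13] — 11 characters in the same relative order in both. The LCS DP gives dp[17][13] = 11, so this is optimal.

11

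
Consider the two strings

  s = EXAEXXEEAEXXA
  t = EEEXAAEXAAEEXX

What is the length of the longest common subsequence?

One common subsequence of length 9: E at s[1]=t[3]; then X at s[2]=t[4]; then A at s[3]=t[6]; then E at s[4]=t[7]; then X at s[5]=t[8]; then E at s[8]=t[11]; then E at s[10]=t[12]; then X at s[11]=t[13]; then X at s[12]=t[14]. dp[13][14] = 9 confirms this is the maximum.

9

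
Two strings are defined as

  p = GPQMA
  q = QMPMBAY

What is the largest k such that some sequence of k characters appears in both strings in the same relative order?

3

Let dp[i][j] be the LCS length of the first i characters of p and the first j characters of q. dp[i][j] = dp[i-1][j-1]+1 when the i-th and j-th characters match, else max(dp[i-1][j], dp[i][j-1]).
    ·  Q  M  P  M  B  A  Y
 ·  0  0  0  0  0  0  0  0
 G  0  0  0  0  0  0  0  0
 P  0  0  0  1  1  1  1  1
 Q  0  1  1  1  1  1  1  1
 M  0  1  2  2  2  2  2  2
 A  0  1  2  2  2  2  3  3
dp[5][7] = 3. One LCS (by backtracking along matches): PMA.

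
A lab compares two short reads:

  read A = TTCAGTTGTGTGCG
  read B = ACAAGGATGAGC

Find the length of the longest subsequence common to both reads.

Taking C (read A #3, read B #2), A (read A #4, read B #4), G (read A #5, read B #5), G (read A #8, read B #6), T (read A #9, read B #8), G (read A #10, read B #9), G (read A #12, read B #11), C (read A #13, read B #12) gives a common subsequence of length 8. dp[14][12] = 8 confirms this is the maximum.

8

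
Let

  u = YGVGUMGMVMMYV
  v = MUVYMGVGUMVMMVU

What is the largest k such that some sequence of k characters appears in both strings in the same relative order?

10

Match Y at u[1]=v[4]; then G at u[2]=v[6]; then V at u[3]=v[7]; then G at u[4]=v[8]; then U at u[5]=v[9]; then M at u[8]=v[10]; then V at u[9]=v[11]; then M at u[10]=v[12]; then M at u[11]=v[13]; then V at u[13]=v[14] — 10 characters in the same relative order in both. Since dp[13][15] = 10, nothing longer is possible.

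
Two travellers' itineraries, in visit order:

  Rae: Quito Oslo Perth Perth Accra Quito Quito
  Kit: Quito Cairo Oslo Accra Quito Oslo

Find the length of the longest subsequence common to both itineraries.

One common subsequence of length 4: Quito [1,1] → Oslo [2,3] → Accra [5,4] → Quito [6,5], and the DP table's final entry dp[7][6] is also 4, so no common subsequence is longer.

4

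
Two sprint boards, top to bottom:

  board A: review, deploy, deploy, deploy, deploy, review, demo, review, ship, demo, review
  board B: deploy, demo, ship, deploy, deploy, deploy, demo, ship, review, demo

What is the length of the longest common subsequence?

7

Match deploy [2,1], then deploy [3,4], then deploy [4,5], then deploy [5,6], then demo [7,7], then review [8,9], then demo [10,10] — 7 tasks in the same relative order in both. dp[11][10] = 7 confirms this is the maximum.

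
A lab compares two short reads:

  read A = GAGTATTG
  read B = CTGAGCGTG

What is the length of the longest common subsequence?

One common subsequence of length 5: G [1,3]; then A [2,4]; then G [3,7]; then T [7,8]; then G [8,9]. dp[8][9] = 5 confirms this is the maximum.

5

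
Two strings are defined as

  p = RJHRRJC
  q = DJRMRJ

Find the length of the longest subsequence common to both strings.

4

Match J at p[2]=q[2], R at p[4]=q[3], R at p[5]=q[5], J at p[6]=q[6] — 4 characters in the same relative order in both. dp[7][6] = 4 confirms this is the maximum.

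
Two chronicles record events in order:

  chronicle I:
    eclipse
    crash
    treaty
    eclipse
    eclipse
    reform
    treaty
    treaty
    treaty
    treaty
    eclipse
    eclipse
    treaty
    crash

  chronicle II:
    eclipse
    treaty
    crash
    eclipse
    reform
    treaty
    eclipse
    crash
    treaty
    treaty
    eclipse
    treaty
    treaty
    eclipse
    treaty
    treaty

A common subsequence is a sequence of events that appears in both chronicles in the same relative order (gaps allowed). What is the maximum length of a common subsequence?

Match eclipse at chronicle I[1]=chronicle II[1], crash at chronicle I[2]=chronicle II[3], treaty at chronicle I[3]=chronicle II[6], eclipse at chronicle I[4]=chronicle II[7], treaty at chronicle I[7]=chronicle II[9], treaty at chronicle I[8]=chronicle II[10], treaty at chronicle I[9]=chronicle II[12], treaty at chronicle I[10]=chronicle II[13], eclipse at chronicle I[11]=chronicle II[14], treaty at chronicle I[13]=chronicle II[16] — 10 events in the same relative order in both, and the DP table's final entry dp[14][16] is also 10, so no common subsequence is longer.

10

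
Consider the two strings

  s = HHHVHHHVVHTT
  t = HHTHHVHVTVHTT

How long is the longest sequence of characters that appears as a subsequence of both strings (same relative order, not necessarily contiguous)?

10

Match H [1,2], H [2,4], H [3,5], V [4,6], H [7,7], V [8,8], V [9,10], H [10,11], T [11,12], T [12,13] — 10 characters in the same relative order in both. dp[12][13] = 10 confirms this is the maximum.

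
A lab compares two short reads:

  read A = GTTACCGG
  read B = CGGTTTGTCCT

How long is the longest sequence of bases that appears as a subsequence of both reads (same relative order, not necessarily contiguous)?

Pick G at read A[1]=read B[3]; then T at read A[2]=read B[6]; then T at read A[3]=read B[8]; then C at read A[5]=read B[9]; then C at read A[6]=read B[10]; all 5 bases appear in both, in order. dp[8][11] = 5 confirms this is the maximum.

5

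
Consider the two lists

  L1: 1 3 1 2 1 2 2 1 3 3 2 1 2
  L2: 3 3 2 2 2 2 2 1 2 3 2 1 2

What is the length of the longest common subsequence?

Pick 3 at L1[2]=L2[2]; then 2 at L1[4]=L2[5]; then 2 at L1[6]=L2[6]; then 2 at L1[7]=L2[7]; then 1 at L1[8]=L2[8]; then 3 at L1[10]=L2[10]; then 2 at L1[11]=L2[11]; then 1 at L1[12]=L2[12]; then 2 at L1[13]=L2[13]; all 9 values appear in both, in order. dp[13][13] = 9 confirms this is the maximum.

9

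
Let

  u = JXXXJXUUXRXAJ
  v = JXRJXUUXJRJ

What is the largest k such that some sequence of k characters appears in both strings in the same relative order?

9

Taking J at u[1]=v[1]; then X at u[2]=v[2]; then J at u[5]=v[4]; then X at u[6]=v[5]; then U at u[7]=v[6]; then U at u[8]=v[7]; then X at u[9]=v[8]; then R at u[10]=v[10]; then J at u[13]=v[11] gives a common subsequence of length 9. Since dp[13][11] = 9, nothing longer is possible.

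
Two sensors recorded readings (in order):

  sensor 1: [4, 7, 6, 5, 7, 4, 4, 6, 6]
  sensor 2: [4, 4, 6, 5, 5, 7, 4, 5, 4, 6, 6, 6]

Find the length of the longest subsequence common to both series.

Match 4 [1,2] → 6 [3,3] → 5 [4,5] → 7 [5,6] → 4 [6,7] → 4 [7,9] → 6 [8,11] → 6 [9,12] — 8 values in the same relative order in both. dp[9][12] = 8 confirms this is the maximum.

8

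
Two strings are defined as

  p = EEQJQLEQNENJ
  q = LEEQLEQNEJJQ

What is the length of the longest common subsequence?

Let dp[i][j] be the LCS length of the first i characters of p and the first j characters of q. dp[i][j] = dp[i-1][j-1]+1 when the i-th and j-th characters match, else max(dp[i-1][j], dp[i][j-1]).
    ·  L  E  E  Q  L  E  Q  N  E  J  J  Q
 ·  0  0  0  0  0  0  0  0  0  0  0  0  0
 E  0  0  1  1  1  1  1  1  1  1  1  1  1
 E  0  0  1  2  2  2  2  2  2  2  2  2  2
 Q  0  0  1  2  3  3  3  3  3  3  3  3  3
 J  0  0  1  2  3  3  3  3  3  3  4  4  4
 Q  0  0  1  2  3  3  3  4  4  4  4  4  5
 L  0  1  1  2  3  4  4  4  4  4  4  4  5
 E  0  1  2  2  3  4  5  5  5  5  5  5  5
 Q  0  1  2  2  3  4  5  6  6  6  6  6  6
 N  0  1  2  2  3  4  5  6  7  7  7  7  7
 E  0  1  2  3  3  4  5  6  7  8  8  8  8
 N  0  1  2  3  3  4  5  6  7  8  8  8  8
 J  0  1  2  3  3  4  5  6  7  8  9  9  9
dp[12][12] = 9. One LCS (by backtracking along matches): EEQLEQNEJ.

9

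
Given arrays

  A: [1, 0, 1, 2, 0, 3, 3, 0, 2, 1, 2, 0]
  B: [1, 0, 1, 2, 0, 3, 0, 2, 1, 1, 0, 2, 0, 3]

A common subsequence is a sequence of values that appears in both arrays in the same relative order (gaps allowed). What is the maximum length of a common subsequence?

11

Pick 1 (A #1, B #1), 0 (A #2, B #2), 1 (A #3, B #3), 2 (A #4, B #4), 0 (A #5, B #5), 3 (A #7, B #6), 0 (A #8, B #7), 2 (A #9, B #8), 1 (A #10, B #10), 2 (A #11, B #12), 0 (A #12, B #13); all 11 values appear in both, in order. Since dp[12][14] = 11, nothing longer is possible.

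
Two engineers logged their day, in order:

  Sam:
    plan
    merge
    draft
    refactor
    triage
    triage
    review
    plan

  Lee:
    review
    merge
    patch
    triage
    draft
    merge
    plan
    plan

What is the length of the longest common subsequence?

Match merge [2,2], then draft [3,5], then plan [8,8] — 3 tasks in the same relative order in both. dp[8][8] = 3 confirms this is the maximum.

3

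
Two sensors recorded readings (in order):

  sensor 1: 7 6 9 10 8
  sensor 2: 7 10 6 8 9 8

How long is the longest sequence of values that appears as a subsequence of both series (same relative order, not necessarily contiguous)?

Let dp[i][j] be the LCS length of the first i values of sensor 1 and the first j values of sensor 2. dp[i][j] = dp[i-1][j-1]+1 when the i-th and j-th values match, else max(dp[i-1][j], dp[i][j-1]).
    ·  7 10  6  8  9  8
 ·  0  0  0  0  0  0  0
 7  0  1  1  1  1  1  1
 6  0  1  1  2  2  2  2
 9  0  1  1  2  2  3  3
10  0  1  2  2  2  3  3
 8  0  1  2  2  3  3  4
dp[5][6] = 4. One LCS (by backtracking along matches): 7, 6, 9, 8.

4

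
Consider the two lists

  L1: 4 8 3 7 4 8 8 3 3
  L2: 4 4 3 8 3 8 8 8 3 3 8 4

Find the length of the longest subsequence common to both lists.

One common subsequence of length 7: 4 at L1[1]=L2[2] → 8 at L1[2]=L2[4] → 3 at L1[3]=L2[5] → 8 at L1[6]=L2[7] → 8 at L1[7]=L2[8] → 3 at L1[8]=L2[9] → 3 at L1[9]=L2[10]. Since dp[9][12] = 7, nothing longer is possible.

7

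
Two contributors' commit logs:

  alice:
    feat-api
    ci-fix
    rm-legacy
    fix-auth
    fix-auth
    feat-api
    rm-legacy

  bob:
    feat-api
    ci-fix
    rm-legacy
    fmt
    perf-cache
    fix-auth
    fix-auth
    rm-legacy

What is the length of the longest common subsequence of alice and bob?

Taking feat-api [1,1], then ci-fix [2,2], then rm-legacy [3,3], then fix-auth [4,6], then fix-auth [5,7], then rm-legacy [7,8] gives a common subsequence of length 6. dp[7][8] = 6 confirms this is the maximum.

6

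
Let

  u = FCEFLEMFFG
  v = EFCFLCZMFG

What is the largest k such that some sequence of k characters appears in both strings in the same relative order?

7

Let dp[i][j] be the LCS length of the first i characters of u and the first j characters of v. dp[i][j] = dp[i-1][j-1]+1 when the i-th and j-th characters match, else max(dp[i-1][j], dp[i][j-1]).
    ·  E  F  C  F  L  C  Z  M  F  G
 ·  0  0  0  0  0  0  0  0  0  0  0
 F  0  0  1  1  1  1  1  1  1  1  1
 C  0  0  1  2  2  2  2  2  2  2  2
 E  0  1  1  2  2  2  2  2  2  2  2
 F  0  1  2  2  3  3  3  3  3  3  3
 L  0  1  2  2  3  4  4  4  4  4  4
 E  0  1  2  2  3  4  4  4  4  4  4
 M  0  1  2  2  3  4  4  4  5  5  5
 F  0  1  2  2  3  4  4  4  5  6  6
 F  0  1  2  2  3  4  4  4  5  6  6
 G  0  1  2  2  3  4  4  4  5  6  7
dp[10][10] = 7. One LCS (by backtracking along matches): FCFLMFG.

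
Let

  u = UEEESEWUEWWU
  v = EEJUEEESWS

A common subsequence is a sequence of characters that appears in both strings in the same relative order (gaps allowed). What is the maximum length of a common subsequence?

6

One common subsequence of length 6: U (u #1, v #4), then E (u #2, v #5), then E (u #3, v #6), then E (u #4, v #7), then S (u #5, v #8), then W (u #7, v #9), and the DP table's final entry dp[12][10] is also 6, so no common subsequence is longer.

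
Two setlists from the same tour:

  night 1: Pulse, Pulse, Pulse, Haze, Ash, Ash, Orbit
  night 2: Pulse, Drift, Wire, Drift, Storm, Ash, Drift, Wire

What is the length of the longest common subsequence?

Match Pulse (night 1 #1, night 2 #1); then Ash (night 1 #5, night 2 #6) — 2 songs in the same relative order in both, and the DP table's final entry dp[7][8] is also 2, so no common subsequence is longer.

2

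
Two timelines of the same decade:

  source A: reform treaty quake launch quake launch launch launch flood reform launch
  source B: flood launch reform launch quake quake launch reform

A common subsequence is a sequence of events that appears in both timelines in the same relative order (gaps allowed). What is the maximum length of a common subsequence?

Taking reform [1,3]; then quake [3,5]; then quake [5,6]; then launch [8,7]; then reform [10,8] gives a common subsequence of length 5. The LCS DP gives dp[11][8] = 5, so this is optimal.

5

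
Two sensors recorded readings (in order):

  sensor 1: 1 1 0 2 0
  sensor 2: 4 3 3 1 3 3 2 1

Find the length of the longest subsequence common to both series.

2

One common subsequence of length 2: 1 [1,4] → 1 [2,8], and the DP table's final entry dp[5][8] is also 2, so no common subsequence is longer.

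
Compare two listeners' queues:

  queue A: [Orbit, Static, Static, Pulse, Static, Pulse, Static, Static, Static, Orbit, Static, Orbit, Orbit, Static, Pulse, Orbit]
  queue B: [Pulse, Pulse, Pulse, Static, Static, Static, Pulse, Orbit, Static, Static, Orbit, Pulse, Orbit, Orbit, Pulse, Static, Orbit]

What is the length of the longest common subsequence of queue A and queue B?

11

Pick Static (queue A #2, queue B #4) → Static (queue A #3, queue B #5) → Static (queue A #5, queue B #6) → Pulse (queue A #6, queue B #7) → Static (queue A #8, queue B #9) → Static (queue A #9, queue B #10) → Orbit (queue A #10, queue B #11) → Orbit (queue A #12, queue B #13) → Orbit (queue A #13, queue B #14) → Static (queue A #14, queue B #16) → Orbit (queue A #16, queue B #17); all 11 songs appear in both, in order. Since dp[16][17] = 11, nothing longer is possible.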